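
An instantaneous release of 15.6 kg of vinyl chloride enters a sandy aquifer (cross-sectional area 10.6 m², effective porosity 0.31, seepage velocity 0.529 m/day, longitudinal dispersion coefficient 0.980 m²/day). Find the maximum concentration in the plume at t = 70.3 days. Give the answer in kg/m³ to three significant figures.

0.161 kg/m³

The peak of an instantaneous 1D plume sits at x = vt; there the Gaussian factor is 1 and C_max = M/(n_e·A·√(4πDt)), where n_e·A is the pore area the mass is dissolved in.
√(4πDt) = √(4π × 0.980 × 70.3) = 29.42 m, so C_max = 15.6/(0.31 × 10.6 × 29.42) = 0.161 kg/m³.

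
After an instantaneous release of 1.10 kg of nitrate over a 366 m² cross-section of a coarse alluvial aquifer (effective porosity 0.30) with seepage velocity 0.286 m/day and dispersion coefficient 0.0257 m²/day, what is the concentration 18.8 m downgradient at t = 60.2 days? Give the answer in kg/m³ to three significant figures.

0.00152 kg/m³

For an instantaneous plane source, C(x,t) = M/(n_e·A·√(4πDt)) · exp(−(x−vt)²/(4Dt)), with n_e·A the pore (flow) area.
Plume center vt = 0.286 × 60.2 = 17.2172 m, so the well at 18.8 m is 1.5828 m downgradient of the peak.
√(4πDt) = 4.409 m, giving peak height M/(n_e·A·√(4πDt)) = 1.10/(0.30 × 366 × 4.409) = 0.002272 kg/m³.
(x−vt)²/(4Dt) = (1.5828)²/(4 × 0.0257 × 60.2) = 0.4048; exp(−0.4048) = 0.6671.
C = 0.002272 × 0.6671 = 0.00152 kg/m³.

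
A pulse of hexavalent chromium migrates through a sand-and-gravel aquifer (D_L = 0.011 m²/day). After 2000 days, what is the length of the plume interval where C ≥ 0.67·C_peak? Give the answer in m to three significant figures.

The plume is Gaussian with σ = √(2Dt) = √(2 × 0.011 × 2000) = 6.633 m.
C/C_peak = exp(−Δx²/(2σ²)) = 0.67 ⇒ Δx = σ·√(−2 ln 0.67) = 6.633 × 0.8950 = 5.937 m.
Width = 2Δx = 11.9 m.

11.9 m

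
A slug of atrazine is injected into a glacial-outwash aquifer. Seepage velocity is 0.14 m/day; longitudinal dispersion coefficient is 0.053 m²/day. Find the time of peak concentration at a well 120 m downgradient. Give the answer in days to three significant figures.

For the 1D instantaneous-source solution, setting ∂C/∂t = 0 at fixed x gives v²t² + 2Dt − x² = 0, so t = (√(D² + v²x²) − D)/v².
√(D² + v²x²) = √(0.053² + 0.14² × 120²) = 16.80; v² = 0.0196.
t = (16.80 − 0.053)/0.0196 = 854 days (vs. the pure-advection estimate x/v = 857 d).

854 days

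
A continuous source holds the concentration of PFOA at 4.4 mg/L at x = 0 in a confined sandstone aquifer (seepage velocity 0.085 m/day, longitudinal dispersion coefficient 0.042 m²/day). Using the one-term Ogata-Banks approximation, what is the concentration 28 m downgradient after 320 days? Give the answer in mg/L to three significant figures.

For a continuous step input, C/C₀ ≈ ½·erfc((x−vt)/(2√(Dt))).
vt = 0.085 × 320 = 27.2 m and 2√(Dt) = 2√(0.042 × 320) = 7.332 m.
Argument (x−vt)/(2√(Dt)) = (28 − 27.2)/7.332 = 0.1091; ½·erfc(0.1091) = 0.4387.
C = 4.4 × 0.4387 = 1.93 mg/L.

1.93 mg/L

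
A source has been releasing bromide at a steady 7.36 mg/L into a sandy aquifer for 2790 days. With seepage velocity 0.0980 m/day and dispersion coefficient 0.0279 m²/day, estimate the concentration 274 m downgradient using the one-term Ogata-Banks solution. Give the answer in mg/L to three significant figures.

3.54 mg/L

For a continuous step input, C/C₀ ≈ ½·erfc((x−vt)/(2√(Dt))).
vt = 0.0980 × 2790 = 273.42 m and 2√(Dt) = 2√(0.0279 × 2790) = 17.65 m.
Argument (x−vt)/(2√(Dt)) = (274 − 273.42)/17.65 = 0.03286; ½·erfc(0.03286) = 0.4815.
C = 7.36 × 0.4815 = 3.54 mg/L.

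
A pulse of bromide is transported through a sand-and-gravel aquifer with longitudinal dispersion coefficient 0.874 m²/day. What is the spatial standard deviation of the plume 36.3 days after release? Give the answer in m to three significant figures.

7.97 m

Dispersive spreading gives a Gaussian with σ² = 2Dt; advection only shifts the center.
σ = √(2 × 0.874 × 36.3) = 7.97 m.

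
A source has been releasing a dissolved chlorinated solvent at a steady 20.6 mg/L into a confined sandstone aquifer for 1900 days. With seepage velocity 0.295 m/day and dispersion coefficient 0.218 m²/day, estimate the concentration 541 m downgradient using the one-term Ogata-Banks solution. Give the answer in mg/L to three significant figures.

15.5 mg/L

For a continuous step input, C/C₀ ≈ ½·erfc((x−vt)/(2√(Dt))).
vt = 0.295 × 1900 = 560.5 m and 2√(Dt) = 2√(0.218 × 1900) = 40.70 m.
Argument (x−vt)/(2√(Dt)) = (541 − 560.5)/40.70 = -0.4791; ½·erfc(-0.4791) = 0.7510.
C = 20.6 × 0.7510 = 15.5 mg/L.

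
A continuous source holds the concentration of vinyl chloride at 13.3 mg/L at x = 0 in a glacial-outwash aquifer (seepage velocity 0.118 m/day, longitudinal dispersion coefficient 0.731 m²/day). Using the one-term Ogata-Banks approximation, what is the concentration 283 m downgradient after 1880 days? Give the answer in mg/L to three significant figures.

1.62 mg/L

For a continuous step input, C/C₀ ≈ ½·erfc((x−vt)/(2√(Dt))).
vt = 0.118 × 1880 = 221.84 m and 2√(Dt) = 2√(0.731 × 1880) = 74.14 m.
Argument (x−vt)/(2√(Dt)) = (283 − 221.84)/74.14 = 0.8249; ½·erfc(0.8249) = 0.1217.
C = 13.3 × 0.1217 = 1.62 mg/L.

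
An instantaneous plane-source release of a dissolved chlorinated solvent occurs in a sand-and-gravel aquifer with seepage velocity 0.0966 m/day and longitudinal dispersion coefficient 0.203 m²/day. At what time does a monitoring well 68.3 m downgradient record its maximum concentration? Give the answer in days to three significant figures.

For the 1D instantaneous-source solution, setting ∂C/∂t = 0 at fixed x gives v²t² + 2Dt − x² = 0, so t = (√(D² + v²x²) − D)/v².
√(D² + v²x²) = √(0.203² + 0.0966² × 68.3²) = 6.601; v² = 0.00933156.
t = (6.601 − 0.203)/0.00933156 = 686 days (vs. the pure-advection estimate x/v = 707 d).

686 days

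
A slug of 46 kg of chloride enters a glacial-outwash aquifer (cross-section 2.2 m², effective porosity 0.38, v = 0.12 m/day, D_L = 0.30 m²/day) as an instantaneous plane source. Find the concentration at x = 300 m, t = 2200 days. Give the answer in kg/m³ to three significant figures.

For an instantaneous plane source, C(x,t) = M/(n_e·A·√(4πDt)) · exp(−(x−vt)²/(4Dt)), with n_e·A the pore (flow) area.
Plume center vt = 0.12 × 2200 = 264 m, so the well at 300 m is 36 m downgradient of the peak.
√(4πDt) = 91.07 m, giving peak height M/(n_e·A·√(4πDt)) = 46/(0.38 × 2.2 × 91.07) = 0.6042 kg/m³.
(x−vt)²/(4Dt) = (36)²/(4 × 0.30 × 2200) = 0.4909; exp(−0.4909) = 0.6121.
C = 0.6042 × 0.6121 = 0.370 kg/m³.

0.370 kg/m³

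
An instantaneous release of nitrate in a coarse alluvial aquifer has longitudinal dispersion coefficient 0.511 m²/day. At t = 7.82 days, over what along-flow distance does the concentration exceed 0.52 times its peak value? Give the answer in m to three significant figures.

6.47 m

The plume is Gaussian with σ = √(2Dt) = √(2 × 0.511 × 7.82) = 2.827 m.
C/C_peak = exp(−Δx²/(2σ²)) = 0.52 ⇒ Δx = σ·√(−2 ln 0.52) = 2.827 × 1.144 = 3.234 m.
Width = 2Δx = 6.47 m.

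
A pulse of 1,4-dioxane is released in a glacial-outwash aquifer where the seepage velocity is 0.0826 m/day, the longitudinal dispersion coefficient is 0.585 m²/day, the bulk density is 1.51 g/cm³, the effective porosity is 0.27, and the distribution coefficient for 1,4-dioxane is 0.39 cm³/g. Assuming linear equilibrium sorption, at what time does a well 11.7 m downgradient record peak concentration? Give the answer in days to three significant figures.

Retardation factor R = 1 + ρ_b·K_d/n = 1 + 1.51 × 0.39/0.27 = 3.181.
Sorption retards both mechanisms: v_R = v/R = 0.02597 m/day, D_R = D/R = 0.1839 m²/day.
Peak time from v_R²t² + 2D_R t − x² = 0: t = (√(D_R² + v_R²x²) − D_R)/v_R².
√(D_R² + v_R²x²) = √(0.1839² + 0.02597² × 11.7²) = 0.3552; v_R² = 0.0006744.
t = (0.3552 − 0.1839)/0.0006744 = 254 days.

254 days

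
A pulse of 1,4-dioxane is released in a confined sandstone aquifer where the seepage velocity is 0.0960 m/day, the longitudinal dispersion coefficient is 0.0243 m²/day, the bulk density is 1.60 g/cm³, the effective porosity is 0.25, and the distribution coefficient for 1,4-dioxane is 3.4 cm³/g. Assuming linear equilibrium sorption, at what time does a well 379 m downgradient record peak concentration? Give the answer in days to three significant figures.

Retardation factor R = 1 + ρ_b·K_d/n = 1 + 1.60 × 3.4/0.25 = 22.76.
Sorption retards both mechanisms: v_R = v/R = 0.004218 m/day, D_R = D/R = 0.001068 m²/day.
Peak time from v_R²t² + 2D_R t − x² = 0: t = (√(D_R² + v_R²x²) − D_R)/v_R².
√(D_R² + v_R²x²) = √(0.001068² + 0.004218² × 379²) = 1.599; v_R² = 1.779e-05.
t = (1.599 − 0.001068)/1.779e-05 = 89800 days.

89800 days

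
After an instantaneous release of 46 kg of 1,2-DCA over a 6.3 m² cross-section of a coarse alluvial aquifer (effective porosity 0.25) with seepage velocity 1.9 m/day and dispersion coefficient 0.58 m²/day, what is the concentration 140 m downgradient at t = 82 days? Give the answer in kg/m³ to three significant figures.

For an instantaneous plane source, C(x,t) = M/(n_e·A·√(4πDt)) · exp(−(x−vt)²/(4Dt)), with n_e·A the pore (flow) area.
Plume center vt = 1.9 × 82 = 155.8 m, so the well at 140 m is 15.8 m upgradient of the peak.
√(4πDt) = 24.45 m, giving peak height M/(n_e·A·√(4πDt)) = 46/(0.25 × 6.3 × 24.45) = 1.195 kg/m³.
(x−vt)²/(4Dt) = (-15.8)²/(4 × 0.58 × 82) = 1.312; exp(−1.312) = 0.2693.
C = 1.195 × 0.2693 = 0.322 kg/m³.

0.322 kg/m³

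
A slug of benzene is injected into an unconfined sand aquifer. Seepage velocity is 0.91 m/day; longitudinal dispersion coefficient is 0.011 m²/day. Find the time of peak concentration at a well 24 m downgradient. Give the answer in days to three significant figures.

26.4 days

For the 1D instantaneous-source solution, setting ∂C/∂t = 0 at fixed x gives v²t² + 2Dt − x² = 0, so t = (√(D² + v²x²) − D)/v².
√(D² + v²x²) = √(0.011² + 0.91² × 24²) = 21.84; v² = 0.8281.
t = (21.84 − 0.011)/0.8281 = 26.4 days (vs. the pure-advection estimate x/v = 26.4 d).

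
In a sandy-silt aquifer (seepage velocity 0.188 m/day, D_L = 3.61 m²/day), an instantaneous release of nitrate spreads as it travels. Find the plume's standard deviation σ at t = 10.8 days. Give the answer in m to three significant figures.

8.83 m

Dispersive spreading gives a Gaussian with σ² = 2Dt; advection only shifts the center.
σ = √(2 × 3.61 × 10.8) = 8.83 m.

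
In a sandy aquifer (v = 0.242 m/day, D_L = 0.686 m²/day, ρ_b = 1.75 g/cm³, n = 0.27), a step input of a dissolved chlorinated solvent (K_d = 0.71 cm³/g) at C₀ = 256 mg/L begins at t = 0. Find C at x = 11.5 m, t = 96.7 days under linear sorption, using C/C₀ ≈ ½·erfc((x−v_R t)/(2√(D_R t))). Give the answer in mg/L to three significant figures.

16.9 mg/L

Retardation factor R = 1 + ρ_b·K_d/n = 1 + 1.75 × 0.71/0.27 = 5.602.
Sorption retards both mechanisms: v_R = v/R = 0.04320 m/day, D_R = D/R = 0.1225 m²/day.
v_R·t = 0.04320 × 96.7 = 4.17744 m; 2√(D_R t) = 6.884 m; argument = (11.5 − 4.17744)/6.884 = 1.064.
C = C₀ × ½·erfc(1.064) = 256 × 0.06620 = 16.9 mg/L.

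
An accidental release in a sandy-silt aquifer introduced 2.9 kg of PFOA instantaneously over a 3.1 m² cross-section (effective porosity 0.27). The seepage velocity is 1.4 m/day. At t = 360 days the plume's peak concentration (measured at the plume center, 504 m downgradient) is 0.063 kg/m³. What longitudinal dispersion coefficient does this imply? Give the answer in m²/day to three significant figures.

0.669 m²/day

At the plume center C_max = M/(n_e·A·√(4πDt)), so D = M²/(4πt·(n_e·A·C_max)²).
n_e·A·C_max = 0.27 × 3.1 × 0.063 = 0.05273 kg/m.
D = 2.9²/(4π × 360 × 0.05273²) = 0.669 m²/day.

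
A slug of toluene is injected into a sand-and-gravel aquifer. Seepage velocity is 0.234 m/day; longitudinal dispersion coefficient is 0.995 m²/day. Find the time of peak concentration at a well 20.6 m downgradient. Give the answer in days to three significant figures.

For the 1D instantaneous-source solution, setting ∂C/∂t = 0 at fixed x gives v²t² + 2Dt − x² = 0, so t = (√(D² + v²x²) − D)/v².
√(D² + v²x²) = √(0.995² + 0.234² × 20.6²) = 4.922; v² = 0.054756.
t = (4.922 − 0.995)/0.054756 = 71.7 days (vs. the pure-advection estimate x/v = 88.0 d).

71.7 days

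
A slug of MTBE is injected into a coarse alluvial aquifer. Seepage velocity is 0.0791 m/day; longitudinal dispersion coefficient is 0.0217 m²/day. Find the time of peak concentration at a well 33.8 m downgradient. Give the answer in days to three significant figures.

For the 1D instantaneous-source solution, setting ∂C/∂t = 0 at fixed x gives v²t² + 2Dt − x² = 0, so t = (√(D² + v²x²) − D)/v².
√(D² + v²x²) = √(0.0217² + 0.0791² × 33.8²) = 2.674; v² = 0.00625681.
t = (2.674 − 0.0217)/0.00625681 = 424 days (vs. the pure-advection estimate x/v = 427 d).

424 days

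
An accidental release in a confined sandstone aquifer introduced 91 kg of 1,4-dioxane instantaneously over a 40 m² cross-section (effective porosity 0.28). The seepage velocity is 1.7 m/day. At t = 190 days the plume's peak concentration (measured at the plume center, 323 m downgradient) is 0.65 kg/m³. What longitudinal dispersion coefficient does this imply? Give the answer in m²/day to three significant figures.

At the plume center C_max = M/(n_e·A·√(4πDt)), so D = M²/(4πt·(n_e·A·C_max)²).
n_e·A·C_max = 0.28 × 40 × 0.65 = 7.280 kg/m.
D = 91²/(4π × 190 × 7.280²) = 0.0654 m²/day.

0.0654 m²/day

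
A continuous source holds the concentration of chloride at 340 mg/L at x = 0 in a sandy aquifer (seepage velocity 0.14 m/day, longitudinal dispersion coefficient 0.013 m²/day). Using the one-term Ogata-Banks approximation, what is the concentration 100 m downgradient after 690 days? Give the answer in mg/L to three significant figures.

71.8 mg/L

For a continuous step input, C/C₀ ≈ ½·erfc((x−vt)/(2√(Dt))).
vt = 0.14 × 690 = 96.6 m and 2√(Dt) = 2√(0.013 × 690) = 5.990 m.
Argument (x−vt)/(2√(Dt)) = (100 − 96.6)/5.990 = 0.5676; ½·erfc(0.5676) = 0.2111.
C = 340 × 0.2111 = 71.8 mg/L.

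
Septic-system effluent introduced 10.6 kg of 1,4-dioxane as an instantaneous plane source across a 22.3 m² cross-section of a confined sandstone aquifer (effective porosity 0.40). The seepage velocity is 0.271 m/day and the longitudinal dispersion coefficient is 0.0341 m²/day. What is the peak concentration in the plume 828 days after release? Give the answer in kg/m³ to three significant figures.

The peak of an instantaneous 1D plume sits at x = vt; there the Gaussian factor is 1 and C_max = M/(n_e·A·√(4πDt)), where n_e·A is the pore area the mass is dissolved in.
√(4πDt) = √(4π × 0.0341 × 828) = 18.84 m, so C_max = 10.6/(0.40 × 22.3 × 18.84) = 0.0631 kg/m³.

0.0631 kg/m³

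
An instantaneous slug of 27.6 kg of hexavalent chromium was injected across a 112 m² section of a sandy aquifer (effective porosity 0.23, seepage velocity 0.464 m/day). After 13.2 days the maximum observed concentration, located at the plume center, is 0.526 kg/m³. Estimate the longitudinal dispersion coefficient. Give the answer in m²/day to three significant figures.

At the plume center C_max = M/(n_e·A·√(4πDt)), so D = M²/(4πt·(n_e·A·C_max)²).
n_e·A·C_max = 0.23 × 112 × 0.526 = 13.55 kg/m.
D = 27.6²/(4π × 13.2 × 13.55²) = 0.0250 m²/day.

0.0250 m²/day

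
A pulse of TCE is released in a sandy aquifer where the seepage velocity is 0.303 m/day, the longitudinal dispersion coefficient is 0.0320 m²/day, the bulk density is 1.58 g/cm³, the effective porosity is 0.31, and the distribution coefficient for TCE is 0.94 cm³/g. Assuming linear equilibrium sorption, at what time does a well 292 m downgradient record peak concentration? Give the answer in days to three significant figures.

5580 days

Retardation factor R = 1 + ρ_b·K_d/n = 1 + 1.58 × 0.94/0.31 = 5.791.
Sorption retards both mechanisms: v_R = v/R = 0.05232 m/day, D_R = D/R = 0.005526 m²/day.
Peak time from v_R²t² + 2D_R t − x² = 0: t = (√(D_R² + v_R²x²) − D_R)/v_R².
√(D_R² + v_R²x²) = √(0.005526² + 0.05232² × 292²) = 15.28; v_R² = 0.002737.
t = (15.28 − 0.005526)/0.002737 = 5580 days.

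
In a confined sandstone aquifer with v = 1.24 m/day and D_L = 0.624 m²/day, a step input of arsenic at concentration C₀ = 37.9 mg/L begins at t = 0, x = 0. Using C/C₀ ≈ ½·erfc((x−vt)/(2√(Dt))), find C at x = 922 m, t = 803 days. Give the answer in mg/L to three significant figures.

For a continuous step input, C/C₀ ≈ ½·erfc((x−vt)/(2√(Dt))).
vt = 1.24 × 803 = 995.72 m and 2√(Dt) = 2√(0.624 × 803) = 44.77 m.
Argument (x−vt)/(2√(Dt)) = (922 − 995.72)/44.77 = -1.647; ½·erfc(-1.647) = 0.9901.
C = 37.9 × 0.9901 = 37.5 mg/L.

37.5 mg/L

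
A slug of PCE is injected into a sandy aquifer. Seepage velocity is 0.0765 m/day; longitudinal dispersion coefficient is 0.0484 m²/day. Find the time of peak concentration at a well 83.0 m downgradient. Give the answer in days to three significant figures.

For the 1D instantaneous-source solution, setting ∂C/∂t = 0 at fixed x gives v²t² + 2Dt − x² = 0, so t = (√(D² + v²x²) − D)/v².
√(D² + v²x²) = √(0.0484² + 0.0765² × 83.0²) = 6.350; v² = 0.00585225.
t = (6.350 − 0.0484)/0.00585225 = 1080 days (vs. the pure-advection estimate x/v = 1080 d).

1080 days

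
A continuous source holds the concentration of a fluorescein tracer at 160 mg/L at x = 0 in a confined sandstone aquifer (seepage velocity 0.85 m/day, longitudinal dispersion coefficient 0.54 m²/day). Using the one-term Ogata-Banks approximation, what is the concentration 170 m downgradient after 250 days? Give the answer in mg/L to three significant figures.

For a continuous step input, C/C₀ ≈ ½·erfc((x−vt)/(2√(Dt))).
vt = 0.85 × 250 = 212.5 m and 2√(Dt) = 2√(0.54 × 250) = 23.24 m.
Argument (x−vt)/(2√(Dt)) = (170 − 212.5)/23.24 = -1.829; ½·erfc(-1.829) = 0.9952.
C = 160 × 0.9952 = 159 mg/L.

159 mg/L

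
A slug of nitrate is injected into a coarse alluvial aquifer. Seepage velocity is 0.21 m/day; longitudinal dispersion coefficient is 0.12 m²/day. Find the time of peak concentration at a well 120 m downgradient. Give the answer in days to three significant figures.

For the 1D instantaneous-source solution, setting ∂C/∂t = 0 at fixed x gives v²t² + 2Dt − x² = 0, so t = (√(D² + v²x²) − D)/v².
√(D² + v²x²) = √(0.12² + 0.21² × 120²) = 25.20; v² = 0.0441.
t = (25.20 − 0.12)/0.0441 = 569 days (vs. the pure-advection estimate x/v = 571 d).

569 days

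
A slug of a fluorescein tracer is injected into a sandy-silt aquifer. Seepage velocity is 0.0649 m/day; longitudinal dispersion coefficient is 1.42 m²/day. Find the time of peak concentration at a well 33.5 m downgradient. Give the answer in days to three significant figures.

279 days

For the 1D instantaneous-source solution, setting ∂C/∂t = 0 at fixed x gives v²t² + 2Dt − x² = 0, so t = (√(D² + v²x²) − D)/v².
√(D² + v²x²) = √(1.42² + 0.0649² × 33.5²) = 2.597; v² = 0.00421201.
t = (2.597 − 1.42)/0.00421201 = 279 days (vs. the pure-advection estimate x/v = 516 d).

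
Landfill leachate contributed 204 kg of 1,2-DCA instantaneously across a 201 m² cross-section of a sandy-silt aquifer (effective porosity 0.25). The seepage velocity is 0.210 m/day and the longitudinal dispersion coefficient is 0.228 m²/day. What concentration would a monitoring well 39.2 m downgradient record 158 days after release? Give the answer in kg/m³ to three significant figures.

For an instantaneous plane source, C(x,t) = M/(n_e·A·√(4πDt)) · exp(−(x−vt)²/(4Dt)), with n_e·A the pore (flow) area.
Plume center vt = 0.210 × 158 = 33.18 m, so the well at 39.2 m is 6.02 m downgradient of the peak.
√(4πDt) = 21.28 m, giving peak height M/(n_e·A·√(4πDt)) = 204/(0.25 × 201 × 21.28) = 0.1908 kg/m³.
(x−vt)²/(4Dt) = (6.02)²/(4 × 0.228 × 158) = 0.2515; exp(−0.2515) = 0.7776.
C = 0.1908 × 0.7776 = 0.148 kg/m³.

0.148 kg/m³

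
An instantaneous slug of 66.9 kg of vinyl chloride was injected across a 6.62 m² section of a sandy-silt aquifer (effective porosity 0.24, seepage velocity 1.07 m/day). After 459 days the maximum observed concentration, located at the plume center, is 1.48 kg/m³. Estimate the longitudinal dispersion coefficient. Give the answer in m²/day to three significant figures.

At the plume center C_max = M/(n_e·A·√(4πDt)), so D = M²/(4πt·(n_e·A·C_max)²).
n_e·A·C_max = 0.24 × 6.62 × 1.48 = 2.351 kg/m.
D = 66.9²/(4π × 459 × 2.351²) = 0.140 m²/day.

0.140 m²/day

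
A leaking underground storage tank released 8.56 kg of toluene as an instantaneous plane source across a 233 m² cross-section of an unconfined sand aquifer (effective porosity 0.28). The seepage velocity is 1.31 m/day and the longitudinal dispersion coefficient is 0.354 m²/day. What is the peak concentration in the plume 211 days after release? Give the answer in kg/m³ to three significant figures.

The peak of an instantaneous 1D plume sits at x = vt; there the Gaussian factor is 1 and C_max = M/(n_e·A·√(4πDt)), where n_e·A is the pore area the mass is dissolved in.
√(4πDt) = √(4π × 0.354 × 211) = 30.64 m, so C_max = 8.56/(0.28 × 233 × 30.64) = 0.00428 kg/m³.

0.00428 kg/m³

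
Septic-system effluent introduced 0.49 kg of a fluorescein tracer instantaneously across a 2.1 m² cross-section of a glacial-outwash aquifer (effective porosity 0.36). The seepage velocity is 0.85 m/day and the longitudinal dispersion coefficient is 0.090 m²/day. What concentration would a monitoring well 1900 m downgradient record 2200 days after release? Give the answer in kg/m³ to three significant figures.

0.00417 kg/m³

For an instantaneous plane source, C(x,t) = M/(n_e·A·√(4πDt)) · exp(−(x−vt)²/(4Dt)), with n_e·A the pore (flow) area.
Plume center vt = 0.85 × 2200 = 1870 m, so the well at 1900 m is 30 m downgradient of the peak.
√(4πDt) = 49.88 m, giving peak height M/(n_e·A·√(4πDt)) = 0.49/(0.36 × 2.1 × 49.88) = 0.01299 kg/m³.
(x−vt)²/(4Dt) = (30)²/(4 × 0.090 × 2200) = 1.136; exp(−1.136) = 0.3211.
C = 0.01299 × 0.3211 = 0.00417 kg/m³.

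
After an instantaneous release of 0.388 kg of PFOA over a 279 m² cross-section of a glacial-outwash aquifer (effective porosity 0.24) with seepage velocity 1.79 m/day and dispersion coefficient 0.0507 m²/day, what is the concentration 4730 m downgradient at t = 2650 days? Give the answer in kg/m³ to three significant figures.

For an instantaneous plane source, C(x,t) = M/(n_e·A·√(4πDt)) · exp(−(x−vt)²/(4Dt)), with n_e·A the pore (flow) area.
Plume center vt = 1.79 × 2650 = 4743.5 m, so the well at 4730 m is 13.5 m upgradient of the peak.
√(4πDt) = 41.09 m, giving peak height M/(n_e·A·√(4πDt)) = 0.388/(0.24 × 279 × 41.09) = 0.0001410 kg/m³.
(x−vt)²/(4Dt) = (-13.5)²/(4 × 0.0507 × 2650) = 0.3391; exp(−0.3391) = 0.7124.
C = 0.0001410 × 0.7124 = 0.000100 kg/m³.

0.000100 kg/m³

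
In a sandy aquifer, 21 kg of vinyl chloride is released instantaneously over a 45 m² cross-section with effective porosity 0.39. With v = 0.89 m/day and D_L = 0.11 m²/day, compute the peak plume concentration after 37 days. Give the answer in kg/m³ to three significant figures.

The peak of an instantaneous 1D plume sits at x = vt; there the Gaussian factor is 1 and C_max = M/(n_e·A·√(4πDt)), where n_e·A is the pore area the mass is dissolved in.
√(4πDt) = √(4π × 0.11 × 37) = 7.152 m, so C_max = 21/(0.39 × 45 × 7.152) = 0.167 kg/m³.

0.167 kg/m³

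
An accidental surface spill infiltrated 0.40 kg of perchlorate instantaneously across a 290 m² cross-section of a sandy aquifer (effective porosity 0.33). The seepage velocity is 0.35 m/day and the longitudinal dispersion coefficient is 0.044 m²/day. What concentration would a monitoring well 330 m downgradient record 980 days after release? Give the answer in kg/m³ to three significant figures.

6.74e-05 kg/m³

For an instantaneous plane source, C(x,t) = M/(n_e·A·√(4πDt)) · exp(−(x−vt)²/(4Dt)), with n_e·A the pore (flow) area.
Plume center vt = 0.35 × 980 = 343 m, so the well at 330 m is 13 m upgradient of the peak.
√(4πDt) = 23.28 m, giving peak height M/(n_e·A·√(4πDt)) = 0.40/(0.33 × 290 × 23.28) = 0.0001795 kg/m³.
(x−vt)²/(4Dt) = (-13)²/(4 × 0.044 × 980) = 0.9798; exp(−0.9798) = 0.3754.
C = 0.0001795 × 0.3754 = 6.74e-05 kg/m³.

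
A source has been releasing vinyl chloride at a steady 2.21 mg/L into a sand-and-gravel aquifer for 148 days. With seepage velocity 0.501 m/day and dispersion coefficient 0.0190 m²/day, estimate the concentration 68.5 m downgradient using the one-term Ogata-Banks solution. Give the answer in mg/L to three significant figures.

For a continuous step input, C/C₀ ≈ ½·erfc((x−vt)/(2√(Dt))).
vt = 0.501 × 148 = 74.148 m and 2√(Dt) = 2√(0.0190 × 148) = 3.354 m.
Argument (x−vt)/(2√(Dt)) = (68.5 − 74.148)/3.354 = -1.684; ½·erfc(-1.684) = 0.9914.
C = 2.21 × 0.9914 = 2.19 mg/L.

2.19 mg/L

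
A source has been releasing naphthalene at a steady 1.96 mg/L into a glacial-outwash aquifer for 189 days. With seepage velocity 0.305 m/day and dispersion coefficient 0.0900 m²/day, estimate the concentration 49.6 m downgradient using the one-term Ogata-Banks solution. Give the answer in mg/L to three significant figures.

For a continuous step input, C/C₀ ≈ ½·erfc((x−vt)/(2√(Dt))).
vt = 0.305 × 189 = 57.645 m and 2√(Dt) = 2√(0.0900 × 189) = 8.249 m.
Argument (x−vt)/(2√(Dt)) = (49.6 − 57.645)/8.249 = -0.9753; ½·erfc(-0.9753) = 0.9161.
C = 1.96 × 0.9161 = 1.80 mg/L.

1.80 mg/L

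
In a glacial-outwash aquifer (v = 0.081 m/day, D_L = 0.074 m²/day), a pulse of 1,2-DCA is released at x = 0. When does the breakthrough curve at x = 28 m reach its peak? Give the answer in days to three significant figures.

For the 1D instantaneous-source solution, setting ∂C/∂t = 0 at fixed x gives v²t² + 2Dt − x² = 0, so t = (√(D² + v²x²) − D)/v².
√(D² + v²x²) = √(0.074² + 0.081² × 28²) = 2.269; v² = 0.006561.
t = (2.269 − 0.074)/0.006561 = 335 days (vs. the pure-advection estimate x/v = 346 d).

335 days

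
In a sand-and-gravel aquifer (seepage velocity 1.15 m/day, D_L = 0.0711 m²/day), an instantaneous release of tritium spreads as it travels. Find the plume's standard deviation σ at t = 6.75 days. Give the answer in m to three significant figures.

0.980 m

Dispersive spreading gives a Gaussian with σ² = 2Dt; advection only shifts the center.
σ = √(2 × 0.0711 × 6.75) = 0.980 m.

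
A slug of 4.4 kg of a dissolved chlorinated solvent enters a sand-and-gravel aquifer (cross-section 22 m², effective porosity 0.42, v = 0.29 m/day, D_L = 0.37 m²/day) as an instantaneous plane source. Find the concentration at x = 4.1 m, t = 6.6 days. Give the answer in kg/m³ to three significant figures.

For an instantaneous plane source, C(x,t) = M/(n_e·A·√(4πDt)) · exp(−(x−vt)²/(4Dt)), with n_e·A the pore (flow) area.
Plume center vt = 0.29 × 6.6 = 1.914 m, so the well at 4.1 m is 2.186 m downgradient of the peak.
√(4πDt) = 5.540 m, giving peak height M/(n_e·A·√(4πDt)) = 4.4/(0.42 × 22 × 5.540) = 0.08595 kg/m³.
(x−vt)²/(4Dt) = (2.186)²/(4 × 0.37 × 6.6) = 0.4892; exp(−0.4892) = 0.6131.
C = 0.08595 × 0.6131 = 0.0527 kg/m³.

0.0527 kg/m³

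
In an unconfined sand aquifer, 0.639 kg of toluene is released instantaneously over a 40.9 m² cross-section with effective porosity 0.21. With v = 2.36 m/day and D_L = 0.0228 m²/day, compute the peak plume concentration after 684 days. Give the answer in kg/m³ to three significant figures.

The peak of an instantaneous 1D plume sits at x = vt; there the Gaussian factor is 1 and C_max = M/(n_e·A·√(4πDt)), where n_e·A is the pore area the mass is dissolved in.
√(4πDt) = √(4π × 0.0228 × 684) = 14.00 m, so C_max = 0.639/(0.21 × 40.9 × 14.00) = 0.00531 kg/m³.

0.00531 kg/m³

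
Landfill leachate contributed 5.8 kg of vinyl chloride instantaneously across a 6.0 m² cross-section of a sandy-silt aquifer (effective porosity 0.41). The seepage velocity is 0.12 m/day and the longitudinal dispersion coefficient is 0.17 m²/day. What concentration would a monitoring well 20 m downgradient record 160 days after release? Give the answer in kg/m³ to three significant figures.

For an instantaneous plane source, C(x,t) = M/(n_e·A·√(4πDt)) · exp(−(x−vt)²/(4Dt)), with n_e·A the pore (flow) area.
Plume center vt = 0.12 × 160 = 19.2 m, so the well at 20 m is 0.8 m downgradient of the peak.
√(4πDt) = 18.49 m, giving peak height M/(n_e·A·√(4πDt)) = 5.8/(0.41 × 6.0 × 18.49) = 0.1275 kg/m³.
(x−vt)²/(4Dt) = (0.8)²/(4 × 0.17 × 160) = 0.005882; exp(−0.005882) = 0.9941.
C = 0.1275 × 0.9941 = 0.127 kg/m³.

0.127 kg/m³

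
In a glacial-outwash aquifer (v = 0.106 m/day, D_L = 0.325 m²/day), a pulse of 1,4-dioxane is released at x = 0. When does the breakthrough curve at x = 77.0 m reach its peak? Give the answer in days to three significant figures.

698 days

For the 1D instantaneous-source solution, setting ∂C/∂t = 0 at fixed x gives v²t² + 2Dt − x² = 0, so t = (√(D² + v²x²) − D)/v².
√(D² + v²x²) = √(0.325² + 0.106² × 77.0²) = 8.168; v² = 0.011236.
t = (8.168 − 0.325)/0.011236 = 698 days (vs. the pure-advection estimate x/v = 726 d).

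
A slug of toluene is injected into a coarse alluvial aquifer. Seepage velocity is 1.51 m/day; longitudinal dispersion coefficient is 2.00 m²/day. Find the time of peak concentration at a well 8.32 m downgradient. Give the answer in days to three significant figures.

For the 1D instantaneous-source solution, setting ∂C/∂t = 0 at fixed x gives v²t² + 2Dt − x² = 0, so t = (√(D² + v²x²) − D)/v².
√(D² + v²x²) = √(2.00² + 1.51² × 8.32²) = 12.72; v² = 2.2801.
t = (12.72 − 2.00)/2.2801 = 4.70 days (vs. the pure-advection estimate x/v = 5.51 d).

4.70 days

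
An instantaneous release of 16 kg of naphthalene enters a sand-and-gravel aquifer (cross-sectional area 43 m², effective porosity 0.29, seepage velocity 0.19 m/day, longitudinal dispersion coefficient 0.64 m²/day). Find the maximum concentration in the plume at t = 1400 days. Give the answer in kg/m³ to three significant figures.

0.0121 kg/m³

The peak of an instantaneous 1D plume sits at x = vt; there the Gaussian factor is 1 and C_max = M/(n_e·A·√(4πDt)), where n_e·A is the pore area the mass is dissolved in.
√(4πDt) = √(4π × 0.64 × 1400) = 106.1 m, so C_max = 16/(0.29 × 43 × 106.1) = 0.0121 kg/m³.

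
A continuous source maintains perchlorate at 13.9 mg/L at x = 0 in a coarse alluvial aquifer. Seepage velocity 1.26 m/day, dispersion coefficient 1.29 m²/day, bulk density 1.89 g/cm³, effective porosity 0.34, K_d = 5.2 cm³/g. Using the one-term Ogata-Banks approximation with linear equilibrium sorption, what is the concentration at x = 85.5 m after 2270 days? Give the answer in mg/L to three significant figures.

10.6 mg/L

Retardation factor R = 1 + ρ_b·K_d/n = 1 + 1.89 × 5.2/0.34 = 29.91.
Sorption retards both mechanisms: v_R = v/R = 0.04213 m/day, D_R = D/R = 0.04313 m²/day.
v_R·t = 0.04213 × 2270 = 95.6351 m; 2√(D_R t) = 19.79 m; argument = (85.5 − 95.6351)/19.79 = -0.5121.
C = C₀ × ½·erfc(-0.5121) = 13.9 × 0.7655 = 10.6 mg/L.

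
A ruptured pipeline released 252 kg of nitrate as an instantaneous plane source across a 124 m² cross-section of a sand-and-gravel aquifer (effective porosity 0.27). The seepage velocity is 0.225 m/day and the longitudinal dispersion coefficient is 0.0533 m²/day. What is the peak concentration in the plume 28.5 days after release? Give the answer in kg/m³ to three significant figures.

1.72 kg/m³

The peak of an instantaneous 1D plume sits at x = vt; there the Gaussian factor is 1 and C_max = M/(n_e·A·√(4πDt)), where n_e·A is the pore area the mass is dissolved in.
√(4πDt) = √(4π × 0.0533 × 28.5) = 4.369 m, so C_max = 252/(0.27 × 124 × 4.369) = 1.72 kg/m³.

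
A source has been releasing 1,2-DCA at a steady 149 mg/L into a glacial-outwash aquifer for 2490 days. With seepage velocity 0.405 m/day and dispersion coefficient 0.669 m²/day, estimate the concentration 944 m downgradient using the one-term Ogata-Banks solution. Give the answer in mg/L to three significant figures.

For a continuous step input, C/C₀ ≈ ½·erfc((x−vt)/(2√(Dt))).
vt = 0.405 × 2490 = 1008.45 m and 2√(Dt) = 2√(0.669 × 2490) = 81.63 m.
Argument (x−vt)/(2√(Dt)) = (944 − 1008.45)/81.63 = -0.7895; ½·erfc(-0.7895) = 0.8679.
C = 149 × 0.8679 = 129 mg/L.

129 mg/L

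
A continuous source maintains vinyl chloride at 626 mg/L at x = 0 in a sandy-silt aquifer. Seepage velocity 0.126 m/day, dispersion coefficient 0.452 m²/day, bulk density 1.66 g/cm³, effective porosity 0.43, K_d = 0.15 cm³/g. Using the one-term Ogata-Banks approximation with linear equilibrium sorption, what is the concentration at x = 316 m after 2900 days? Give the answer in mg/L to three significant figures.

Retardation factor R = 1 + ρ_b·K_d/n = 1 + 1.66 × 0.15/0.43 = 1.579.
Sorption retards both mechanisms: v_R = v/R = 0.07980 m/day, D_R = D/R = 0.2863 m²/day.
v_R·t = 0.07980 × 2900 = 231.42 m; 2√(D_R t) = 57.63 m; argument = (316 − 231.42)/57.63 = 1.468.
C = C₀ × ½·erfc(1.468) = 626 × 0.01894 = 11.9 mg/L.

11.9 mg/L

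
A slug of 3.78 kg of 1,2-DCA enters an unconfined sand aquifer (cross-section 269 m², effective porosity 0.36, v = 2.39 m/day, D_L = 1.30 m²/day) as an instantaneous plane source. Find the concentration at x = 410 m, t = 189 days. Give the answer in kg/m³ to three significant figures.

For an instantaneous plane source, C(x,t) = M/(n_e·A·√(4πDt)) · exp(−(x−vt)²/(4Dt)), with n_e·A the pore (flow) area.
Plume center vt = 2.39 × 189 = 451.71 m, so the well at 410 m is 41.71 m upgradient of the peak.
√(4πDt) = 55.57 m, giving peak height M/(n_e·A·√(4πDt)) = 3.78/(0.36 × 269 × 55.57) = 0.0007024 kg/m³.
(x−vt)²/(4Dt) = (-41.71)²/(4 × 1.30 × 189) = 1.770; exp(−1.770) = 0.1703.
C = 0.0007024 × 0.1703 = 0.000120 kg/m³.

0.000120 kg/m³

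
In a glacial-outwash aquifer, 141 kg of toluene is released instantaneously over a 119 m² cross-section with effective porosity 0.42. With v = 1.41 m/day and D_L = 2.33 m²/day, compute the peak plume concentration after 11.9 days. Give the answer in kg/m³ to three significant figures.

The peak of an instantaneous 1D plume sits at x = vt; there the Gaussian factor is 1 and C_max = M/(n_e·A·√(4πDt)), where n_e·A is the pore area the mass is dissolved in.
√(4πDt) = √(4π × 2.33 × 11.9) = 18.67 m, so C_max = 141/(0.42 × 119 × 18.67) = 0.151 kg/m³.

0.151 kg/m³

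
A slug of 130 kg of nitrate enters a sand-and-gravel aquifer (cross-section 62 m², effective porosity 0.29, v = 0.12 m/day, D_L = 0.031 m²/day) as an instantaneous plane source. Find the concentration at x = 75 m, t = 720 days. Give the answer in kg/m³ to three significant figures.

0.101 kg/m³

For an instantaneous plane source, C(x,t) = M/(n_e·A·√(4πDt)) · exp(−(x−vt)²/(4Dt)), with n_e·A the pore (flow) area.
Plume center vt = 0.12 × 720 = 86.4 m, so the well at 75 m is 11.4 m upgradient of the peak.
√(4πDt) = 16.75 m, giving peak height M/(n_e·A·√(4πDt)) = 130/(0.29 × 62 × 16.75) = 0.4317 kg/m³.
(x−vt)²/(4Dt) = (-11.4)²/(4 × 0.031 × 720) = 1.456; exp(−1.456) = 0.2332.
C = 0.4317 × 0.2332 = 0.101 kg/m³.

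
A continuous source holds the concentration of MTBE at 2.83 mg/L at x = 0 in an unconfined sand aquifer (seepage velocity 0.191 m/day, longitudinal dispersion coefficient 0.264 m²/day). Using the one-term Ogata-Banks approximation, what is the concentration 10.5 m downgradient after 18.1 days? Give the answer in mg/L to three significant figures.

For a continuous step input, C/C₀ ≈ ½·erfc((x−vt)/(2√(Dt))).
vt = 0.191 × 18.1 = 3.4571 m and 2√(Dt) = 2√(0.264 × 18.1) = 4.372 m.
Argument (x−vt)/(2√(Dt)) = (10.5 − 3.4571)/4.372 = 1.611; ½·erfc(1.611) = 0.01135.
C = 2.83 × 0.01135 = 0.0321 mg/L.

0.0321 mg/L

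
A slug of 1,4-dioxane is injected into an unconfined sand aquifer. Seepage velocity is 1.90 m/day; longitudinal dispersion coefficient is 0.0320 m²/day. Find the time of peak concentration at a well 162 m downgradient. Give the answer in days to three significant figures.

85.3 days

For the 1D instantaneous-source solution, setting ∂C/∂t = 0 at fixed x gives v²t² + 2Dt − x² = 0, so t = (√(D² + v²x²) − D)/v².
√(D² + v²x²) = √(0.0320² + 1.90² × 162²) = 307.8; v² = 3.61.
t = (307.8 − 0.0320)/3.61 = 85.3 days (vs. the pure-advection estimate x/v = 85.3 d).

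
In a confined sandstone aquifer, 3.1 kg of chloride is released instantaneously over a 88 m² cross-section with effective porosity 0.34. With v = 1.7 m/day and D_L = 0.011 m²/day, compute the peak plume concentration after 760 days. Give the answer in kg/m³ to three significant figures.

0.0101 kg/m³

The peak of an instantaneous 1D plume sits at x = vt; there the Gaussian factor is 1 and C_max = M/(n_e·A·√(4πDt)), where n_e·A is the pore area the mass is dissolved in.
√(4πDt) = √(4π × 0.011 × 760) = 10.25 m, so C_max = 3.1/(0.34 × 88 × 10.25) = 0.0101 kg/m³.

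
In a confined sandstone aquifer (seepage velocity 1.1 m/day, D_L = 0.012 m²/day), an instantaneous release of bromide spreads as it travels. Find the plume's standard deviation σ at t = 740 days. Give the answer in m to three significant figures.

Dispersive spreading gives a Gaussian with σ² = 2Dt; advection only shifts the center.
σ = √(2 × 0.012 × 740) = 4.21 m.

4.21 m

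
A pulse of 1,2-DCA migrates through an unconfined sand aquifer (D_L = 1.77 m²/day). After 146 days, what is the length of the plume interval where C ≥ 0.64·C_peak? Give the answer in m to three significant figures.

43.0 m

The plume is Gaussian with σ = √(2Dt) = √(2 × 1.77 × 146) = 22.73 m.
C/C_peak = exp(−Δx²/(2σ²)) = 0.64 ⇒ Δx = σ·√(−2 ln 0.64) = 22.73 × 0.9448 = 21.48 m.
Width = 2Δx = 43.0 m.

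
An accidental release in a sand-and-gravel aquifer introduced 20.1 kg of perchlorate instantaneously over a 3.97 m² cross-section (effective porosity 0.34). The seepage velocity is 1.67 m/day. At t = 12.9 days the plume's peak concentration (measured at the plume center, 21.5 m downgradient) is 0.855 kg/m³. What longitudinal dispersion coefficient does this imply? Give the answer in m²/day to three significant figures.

At the plume center C_max = M/(n_e·A·√(4πDt)), so D = M²/(4πt·(n_e·A·C_max)²).
n_e·A·C_max = 0.34 × 3.97 × 0.855 = 1.154 kg/m.
D = 20.1²/(4π × 12.9 × 1.154²) = 1.87 m²/day.

1.87 m²/day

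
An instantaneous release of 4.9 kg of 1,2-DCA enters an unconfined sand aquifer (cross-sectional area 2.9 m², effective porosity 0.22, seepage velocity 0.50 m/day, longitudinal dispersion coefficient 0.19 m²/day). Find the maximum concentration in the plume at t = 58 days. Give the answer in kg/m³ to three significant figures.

0.653 kg/m³

The peak of an instantaneous 1D plume sits at x = vt; there the Gaussian factor is 1 and C_max = M/(n_e·A·√(4πDt)), where n_e·A is the pore area the mass is dissolved in.
√(4πDt) = √(4π × 0.19 × 58) = 11.77 m, so C_max = 4.9/(0.22 × 2.9 × 11.77) = 0.653 kg/m³.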